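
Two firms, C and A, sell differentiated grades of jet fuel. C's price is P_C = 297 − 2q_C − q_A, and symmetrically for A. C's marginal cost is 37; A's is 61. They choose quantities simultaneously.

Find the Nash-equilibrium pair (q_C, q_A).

53.6, 45.6

Firm C's profit: π = q_C(297 − 2q_C − q_A) − 37q_C.
∂π/∂q_C = 260 − 4q_C − q_A = 0 ⇒ q_C = 65 − 0.25q_A.
Similarly q_A = 59 − 0.25q_C.
Plugging q_A into C's best response: q_C = 65 − 0.25(59 − 0.25q_C) ⇒ 0.9375q_C = 50.25, so q_C = 53.6.
Then q_A = 59 − 0.25·53.6 = 45.6.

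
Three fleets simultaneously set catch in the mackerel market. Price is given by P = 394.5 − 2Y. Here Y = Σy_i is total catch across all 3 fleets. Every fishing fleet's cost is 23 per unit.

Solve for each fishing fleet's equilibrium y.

46.4375

A representative fishing fleet's profit is π_i = y_i(394.5 − 2Y) − 23y_i, with Y = y_i + Σ_{j≠i} y_j.
First-order condition: 371.5 − 4y_i − 2Σ_{j≠i} y_j = 0.
In a symmetric equilibrium every fishing fleet chooses the same y, so Σ_{j≠i} y_j = 2y. The condition becomes 371.5 − 8y = 0, giving y = 371.5/8 = 46.4375.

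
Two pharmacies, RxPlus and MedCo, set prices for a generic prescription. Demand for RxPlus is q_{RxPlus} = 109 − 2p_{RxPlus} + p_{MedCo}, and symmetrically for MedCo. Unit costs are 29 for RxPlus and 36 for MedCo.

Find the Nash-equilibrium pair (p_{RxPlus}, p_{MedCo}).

56.6, 59.4

RxPlus's profit: π = (p_{RxPlus} − 29)(109 − 2p_{RxPlus} + p_{MedCo}).
∂π/∂p_{RxPlus} = 167 − 4p_{RxPlus} + p_{MedCo} = 0 ⇒ p_{RxPlus} = 41.75 + 0.25p_{MedCo}.
Similarly p_{MedCo} = 45.25 + 0.25p_{RxPlus}.
Plugging p_{MedCo} into RxPlus's best response: p_{RxPlus} = 41.75 + 0.25(45.25 + 0.25p_{RxPlus}) ⇒ 0.9375p_{RxPlus} = 53.0625, so p_{RxPlus} = 56.6.
Then p_{MedCo} = 45.25 + 0.25·56.6 = 59.4.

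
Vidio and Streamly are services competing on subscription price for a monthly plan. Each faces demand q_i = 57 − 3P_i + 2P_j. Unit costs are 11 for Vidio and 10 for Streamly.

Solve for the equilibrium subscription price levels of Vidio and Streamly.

Vidio's profit: π = (P_{Vidio} − 11)(57 − 3P_{Vidio} + 2P_{Streamly}).
∂π/∂P_{Vidio} = 90 − 6P_{Vidio} + 2P_{Streamly} = 0 ⇒ P_{Vidio} = 15 + (1/3)P_{Streamly}.
Similarly P_{Streamly} = 14.5 + (1/3)P_{Vidio}.
Solving the two reaction functions simultaneously: (1 − (1/3)(1/3))P_{Vidio} = 15 + (1/3)·14.5, so (8/9)P_{Vidio} = 119/6 and P_{Vidio} = 22.3125.
Then P_{Streamly} = 14.5 + (1/3)·22.3125 = 21.9375.

22.3125, 21.9375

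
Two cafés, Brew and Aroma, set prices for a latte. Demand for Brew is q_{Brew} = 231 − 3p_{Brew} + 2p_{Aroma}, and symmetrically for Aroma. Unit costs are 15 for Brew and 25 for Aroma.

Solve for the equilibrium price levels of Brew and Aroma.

70.875, 74.625

Brew's profit: π = (p_{Brew} − 15)(231 − 3p_{Brew} + 2p_{Aroma}).
∂π/∂p_{Brew} = 276 − 6p_{Brew} + 2p_{Aroma} = 0 ⇒ p_{Brew} = 46 + (1/3)p_{Aroma}.
Similarly p_{Aroma} = 51 + (1/3)p_{Brew}.
Solving the two reaction functions simultaneously: (1 − (1/3)(1/3))p_{Brew} = 46 + (1/3)·51, so (8/9)p_{Brew} = 63 and p_{Brew} = 70.875.
Then p_{Aroma} = 51 + (1/3)·70.875 = 74.625.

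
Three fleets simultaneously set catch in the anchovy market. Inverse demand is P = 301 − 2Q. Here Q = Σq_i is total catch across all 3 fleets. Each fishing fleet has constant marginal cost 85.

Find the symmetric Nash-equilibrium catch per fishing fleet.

27

A representative fishing fleet's profit is π_i = q_i(301 − 2Q) − 85q_i, with Q = q_i + Σ_{j≠i} q_j.
First-order condition: 216 − 4q_i − 2Σ_{j≠i} q_j = 0.
In a symmetric equilibrium every fishing fleet chooses the same q, so Σ_{j≠i} q_j = 2q. The condition becomes 216 − 8q = 0, giving q = 216/8 = 27.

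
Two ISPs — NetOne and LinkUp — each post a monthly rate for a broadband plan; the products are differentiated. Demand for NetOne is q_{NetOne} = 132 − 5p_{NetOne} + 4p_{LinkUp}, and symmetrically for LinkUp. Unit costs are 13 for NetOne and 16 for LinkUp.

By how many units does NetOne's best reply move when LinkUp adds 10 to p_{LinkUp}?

4

NetOne's profit: π = (p_{NetOne} − 13)(132 − 5p_{NetOne} + 4p_{LinkUp}).
∂π/∂p_{NetOne} = 197 − 10p_{NetOne} + 4p_{LinkUp} = 0 ⇒ p_{NetOne} = 19.7 + 0.4p_{LinkUp}.
The reaction-function slope is 0.4, so a 10-unit rise in p_{LinkUp} moves p_{NetOne} by 0.4 × 10 = 4. NetOne's best response rises — the actions are strategic complements.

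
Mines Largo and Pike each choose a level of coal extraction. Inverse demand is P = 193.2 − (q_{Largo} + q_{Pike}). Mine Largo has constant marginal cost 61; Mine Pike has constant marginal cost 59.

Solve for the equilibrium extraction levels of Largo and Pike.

43.4, 45.4

Mine Largo's profit: π = q_{Largo}(193.2 − (q_{Largo} + q_{Pike})) − 61q_{Largo}.
∂π/∂q_{Largo} = 132.2 − 2q_{Largo} − q_{Pike} = 0, so q_{Largo} = 66.1 − 0.5q_{Pike}.
By the same steps for Pike: q_{Pike} = 67.1 − 0.5q_{Largo}.
Plugging q_{Pike} into Largo's best response: q_{Largo} = 66.1 − 0.5(67.1 − 0.5q_{Largo}) ⇒ 0.75q_{Largo} = 32.55, so q_{Largo} = 43.4.
Then q_{Pike} = 67.1 − 0.5·43.4 = 45.4.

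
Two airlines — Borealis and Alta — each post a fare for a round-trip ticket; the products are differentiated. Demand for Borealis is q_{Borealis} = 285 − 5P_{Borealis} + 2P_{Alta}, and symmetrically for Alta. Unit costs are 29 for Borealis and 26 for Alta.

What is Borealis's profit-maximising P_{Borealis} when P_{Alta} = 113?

65.6

Borealis's profit: π = (P_{Borealis} − 29)(285 − 5P_{Borealis} + 2P_{Alta}).
∂π/∂P_{Borealis} = 430 − 10P_{Borealis} + 2P_{Alta} = 0 ⇒ P_{Borealis} = 43 + 0.2P_{Alta}.
At P_{Alta} = 113: P_{Borealis} = 43 + 0.2·113 = 65.6.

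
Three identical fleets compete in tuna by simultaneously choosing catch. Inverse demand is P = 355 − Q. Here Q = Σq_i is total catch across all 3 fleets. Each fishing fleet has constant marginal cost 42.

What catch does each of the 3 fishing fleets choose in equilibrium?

78.25

A representative fishing fleet's profit is π_i = q_i(355 − Q) − 42q_i, with Q = q_i + Σ_{j≠i} q_j.
First-order condition: 313 − 2q_i − Σ_{j≠i} q_j = 0.
Imposing symmetry (q_j = q for all j) turns Σ_{j≠i} q_j into 2q, so 313 = 4q and q = 78.25.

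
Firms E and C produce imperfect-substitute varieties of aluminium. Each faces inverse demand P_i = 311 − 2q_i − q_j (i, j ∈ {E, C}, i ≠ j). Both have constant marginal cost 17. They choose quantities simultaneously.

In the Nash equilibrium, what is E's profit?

Firm E's profit: π = q_E(311 − 2q_E − q_C) − 17q_E.
∂π/∂q_E = 294 − 4q_E − q_C = 0 ⇒ q_E = 73.5 − 0.25q_C.
The game is symmetric, so in equilibrium q_C = q_E: the reaction function gives 1.25q_E = 73.5, hence q_E = 58.8.
P_E = 311 − 2·58.8 − 58.8 = 134.6.
Profit = (134.6 − 17)·58.8 = 6914.88.

6914.88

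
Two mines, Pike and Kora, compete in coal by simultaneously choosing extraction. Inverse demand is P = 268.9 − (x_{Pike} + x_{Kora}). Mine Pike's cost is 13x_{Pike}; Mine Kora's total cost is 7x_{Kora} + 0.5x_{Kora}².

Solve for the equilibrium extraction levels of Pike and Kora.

Mine Pike's profit: π = x_{Pike}(268.9 − (x_{Pike} + x_{Kora})) − 13x_{Pike}.
∂π/∂x_{Pike} = 255.9 − 2x_{Pike} − x_{Kora} = 0, so x_{Pike} = 127.95 − 0.5x_{Kora}.
For Kora: ∂π/∂x_{Kora} = 261.9 − 3x_{Kora} − x_{Pike} = 0 ⇒ x_{Kora} = 87.3 − (1/3)x_{Pike}.
Substituting the second reaction function into the first: x_{Pike} = 127.95 − 0.5(87.3 − (1/3)x_{Pike}), which gives (5/6)x_{Pike} = 84.3 ⇒ x_{Pike} = 101.16.
Then x_{Kora} = 87.3 − (1/3)·101.16 = 53.58.

101.16, 53.58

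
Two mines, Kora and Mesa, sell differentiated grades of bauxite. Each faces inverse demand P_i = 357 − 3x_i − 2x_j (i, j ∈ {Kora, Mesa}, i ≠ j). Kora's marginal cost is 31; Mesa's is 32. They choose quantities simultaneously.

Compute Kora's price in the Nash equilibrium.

Mine Kora's profit: π = x_{Kora}(357 − 3x_{Kora} − 2x_{Mesa}) − 31x_{Kora}.
∂π/∂x_{Kora} = 326 − 6x_{Kora} − 2x_{Mesa} = 0 ⇒ x_{Kora} = 163/3 − (1/3)x_{Mesa}.
Similarly x_{Mesa} = 325/6 − (1/3)x_{Kora}.
Solving the two reaction functions simultaneously: (1 − (−1/3)(−1/3))x_{Kora} = 163/3 − (1/3)·(325/6), so (8/9)x_{Kora} = 653/18 and x_{Kora} = 40.8125.
Then x_{Mesa} = 325/6 − (1/3)·40.8125 = 40.5625.
P_{Kora} = 357 − 3·40.8125 − 2·40.5625 = 153.4375.

153.4375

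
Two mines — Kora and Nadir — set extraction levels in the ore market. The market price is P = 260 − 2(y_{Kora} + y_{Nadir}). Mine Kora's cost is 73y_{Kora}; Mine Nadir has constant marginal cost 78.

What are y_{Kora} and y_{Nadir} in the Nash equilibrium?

32, 29.5

Mine Kora's profit: π = y_{Kora}(260 − 2(y_{Kora} + y_{Nadir})) − 73y_{Kora}.
∂π/∂y_{Kora} = 187 − 4y_{Kora} − 2y_{Nadir} = 0, so y_{Kora} = 46.75 − 0.5y_{Nadir}.
By the same steps for Nadir: y_{Nadir} = 45.5 − 0.5y_{Kora}.
Substituting the second reaction function into the first: y_{Kora} = 46.75 − 0.5(45.5 − 0.5y_{Kora}), which gives 0.75y_{Kora} = 24 ⇒ y_{Kora} = 32.
Then y_{Nadir} = 45.5 − 0.5·32 = 29.5.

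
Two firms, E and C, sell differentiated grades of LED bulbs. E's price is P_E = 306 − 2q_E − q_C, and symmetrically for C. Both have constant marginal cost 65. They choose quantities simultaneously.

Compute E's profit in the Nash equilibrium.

Firm E's profit: π = q_E(306 − 2q_E − q_C) − 65q_E.
∂π/∂q_E = 241 − 4q_E − q_C = 0 ⇒ q_E = 60.25 − 0.25q_C.
Setting q_E = q_C in the reaction function: q_E = 60.25 − 0.25q_E, so q_E = 60.25 / 1.25 = 48.2.
P_E = 306 − 2·48.2 − 48.2 = 161.4.
Profit = (161.4 − 65)·48.2 = 4646.48.

4646.48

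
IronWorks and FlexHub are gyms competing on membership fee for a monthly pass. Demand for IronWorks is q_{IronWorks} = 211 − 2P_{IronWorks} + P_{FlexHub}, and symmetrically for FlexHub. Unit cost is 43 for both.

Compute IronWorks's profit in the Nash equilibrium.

IronWorks's profit: π = (P_{IronWorks} − 43)(211 − 2P_{IronWorks} + P_{FlexHub}).
∂π/∂P_{IronWorks} = 297 − 4P_{IronWorks} + P_{FlexHub} = 0 ⇒ P_{IronWorks} = 74.25 + 0.25P_{FlexHub}.
By symmetry P_{FlexHub} = P_{IronWorks}; substituting into the reaction function, 0.75P_{IronWorks} = 74.25 and P_{IronWorks} = 99.
q_{IronWorks} = 211 − 2·99 + 99 = 112.
Profit = (99 − 43)·112 = 6272.

6272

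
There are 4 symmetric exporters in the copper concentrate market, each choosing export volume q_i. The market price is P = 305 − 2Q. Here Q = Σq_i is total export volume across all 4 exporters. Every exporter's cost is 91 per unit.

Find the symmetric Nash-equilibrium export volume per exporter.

21.4

A representative exporter's profit is π_i = q_i(305 − 2Q) − 91q_i, with Q = q_i + Σ_{j≠i} q_j.
First-order condition: 214 − 4q_i − 2Σ_{j≠i} q_j = 0.
In a symmetric equilibrium every exporter chooses the same q, so Σ_{j≠i} q_j = 3q. The condition becomes 214 − 10q = 0, giving q = 214/10 = 21.4.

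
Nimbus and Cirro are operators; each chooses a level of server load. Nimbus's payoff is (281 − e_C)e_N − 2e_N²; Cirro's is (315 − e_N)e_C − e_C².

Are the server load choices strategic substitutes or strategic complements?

Expanding Nimbus's payoff: 281e_N − e_Ce_N − 2e_N².
∂π/∂e_N = 281 − e_C − 4e_N = 0, so e_N = 70.25 − 0.25e_C.
The best-response slope de_N/de_C = −0.25 < 0: the reaction function is downward-sloping, so the choices are strategic substitutes.

strategic substitutes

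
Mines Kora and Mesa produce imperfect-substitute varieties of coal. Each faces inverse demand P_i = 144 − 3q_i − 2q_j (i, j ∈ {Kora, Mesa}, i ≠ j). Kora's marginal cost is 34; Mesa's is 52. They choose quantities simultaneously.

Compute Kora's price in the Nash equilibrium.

78.625

Mine Kora's profit: π = q_{Kora}(144 − 3q_{Kora} − 2q_{Mesa}) − 34q_{Kora}.
∂π/∂q_{Kora} = 110 − 6q_{Kora} − 2q_{Mesa} = 0 ⇒ q_{Kora} = 55/3 − (1/3)q_{Mesa}.
Similarly q_{Mesa} = 46/3 − (1/3)q_{Kora}.
Substituting the second reaction function into the first: q_{Kora} = 55/3 − (1/3)(46/3 − (1/3)q_{Kora}), which gives (8/9)q_{Kora} = 119/9 ⇒ q_{Kora} = 14.875.
Then q_{Mesa} = 46/3 − (1/3)·14.875 = 10.375.
P_{Kora} = 144 − 3·14.875 − 2·10.375 = 78.625.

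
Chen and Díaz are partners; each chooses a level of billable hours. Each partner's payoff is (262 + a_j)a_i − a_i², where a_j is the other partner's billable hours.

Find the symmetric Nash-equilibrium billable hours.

262

Chen's payoff is (262 + a_D)a_C − a_C².
∂π/∂a_C = 262 + a_D − 2a_C = 0, so a_C = 131 + 0.5a_D.
By symmetry a_D = a_C; substituting into the reaction function, 0.5a_C = 131 and a_C = 262.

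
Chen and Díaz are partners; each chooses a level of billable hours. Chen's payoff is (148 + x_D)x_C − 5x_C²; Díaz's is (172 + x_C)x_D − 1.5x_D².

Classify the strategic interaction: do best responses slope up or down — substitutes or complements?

Expanding Chen's payoff: 148x_C + x_Dx_C − 5x_C².
∂π/∂x_C = 148 + x_D − 10x_C = 0, so x_C = 14.8 + 0.1x_D.
The best-response slope dx_C/dx_D = 0.1 > 0: the reaction function is upward-sloping, so the choices are strategic complements.

strategic complements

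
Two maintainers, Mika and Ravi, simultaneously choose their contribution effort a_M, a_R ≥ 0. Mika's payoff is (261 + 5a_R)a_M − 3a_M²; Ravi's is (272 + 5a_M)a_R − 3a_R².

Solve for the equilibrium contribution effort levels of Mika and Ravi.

Expanding Mika's payoff: 261a_M + 5a_Ra_M − 3a_M².
∂π/∂a_M = 261 + 5a_R − 6a_M = 0, so a_M = 43.5 + (5/6)a_R.
Likewise for Ravi: a_R = 136/3 + (5/6)a_M.
Substituting the second reaction function into the first: a_M = 43.5 + (5/6)(136/3 + (5/6)a_M), which gives (11/36)a_M = 1463/18 ⇒ a_M = 266.
Then a_R = 136/3 + (5/6)·266 = 267.

266, 267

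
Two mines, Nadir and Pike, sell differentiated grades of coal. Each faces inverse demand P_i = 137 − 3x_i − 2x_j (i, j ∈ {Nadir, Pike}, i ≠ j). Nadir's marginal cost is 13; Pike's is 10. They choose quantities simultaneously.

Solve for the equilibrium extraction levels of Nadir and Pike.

15.3125, 16.0625

Mine Nadir's profit: π = x_{Nadir}(137 − 3x_{Nadir} − 2x_{Pike}) − 13x_{Nadir}.
∂π/∂x_{Nadir} = 124 − 6x_{Nadir} − 2x_{Pike} = 0 ⇒ x_{Nadir} = 62/3 − (1/3)x_{Pike}.
Similarly x_{Pike} = 127/6 − (1/3)x_{Nadir}.
Substituting the second reaction function into the first: x_{Nadir} = 62/3 − (1/3)(127/6 − (1/3)x_{Nadir}), which gives (8/9)x_{Nadir} = 245/18 ⇒ x_{Nadir} = 15.3125.
Then x_{Pike} = 127/6 − (1/3)·15.3125 = 16.0625.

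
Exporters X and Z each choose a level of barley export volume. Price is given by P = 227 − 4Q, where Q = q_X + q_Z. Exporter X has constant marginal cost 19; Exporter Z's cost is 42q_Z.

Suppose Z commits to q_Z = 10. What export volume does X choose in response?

21

Exporter X's profit: π = q_X(227 − 4(q_X + q_Z)) − 19q_X.
∂π/∂q_X = 208 − 8q_X − 4q_Z = 0, so q_X = 26 − 0.5q_Z.
At q_Z = 10: q_X = 26 − 0.5·10 = 21.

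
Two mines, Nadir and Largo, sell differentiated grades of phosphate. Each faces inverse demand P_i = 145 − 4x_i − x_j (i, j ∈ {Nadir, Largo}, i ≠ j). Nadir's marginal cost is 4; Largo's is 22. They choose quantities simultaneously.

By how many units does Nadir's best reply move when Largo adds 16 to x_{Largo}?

Mine Nadir's profit: π = x_{Nadir}(145 − 4x_{Nadir} − x_{Largo}) − 4x_{Nadir}.
∂π/∂x_{Nadir} = 141 − 8x_{Nadir} − x_{Largo} = 0 ⇒ x_{Nadir} = 17.625 − 0.125x_{Largo}.
The reaction-function slope is −0.125, so a 16-unit rise in x_{Largo} moves x_{Nadir} by −0.125 × 16 = −2. Nadir's best response falls — the actions are strategic substitutes.

-2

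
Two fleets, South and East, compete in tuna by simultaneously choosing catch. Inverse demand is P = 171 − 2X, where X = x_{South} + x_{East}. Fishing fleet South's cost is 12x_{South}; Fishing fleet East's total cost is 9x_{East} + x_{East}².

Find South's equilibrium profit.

Fishing fleet South's profit: π = x_{South}(171 − 2(x_{South} + x_{East})) − 12x_{South}.
∂π/∂x_{South} = 159 − 4x_{South} − 2x_{East} = 0, so x_{South} = 39.75 − 0.5x_{East}.
For East: ∂π/∂x_{East} = 162 − 6x_{East} − 2x_{South} = 0 ⇒ x_{East} = 27 − (1/3)x_{South}.
Substituting the second reaction function into the first: x_{South} = 39.75 − 0.5(27 − (1/3)x_{South}), which gives (5/6)x_{South} = 26.25 ⇒ x_{South} = 31.5.
Then x_{East} = 27 − (1/3)·31.5 = 16.5.
Price P = 171 − 2·48 = 75.
South's profit: (75 − 12)·31.5 = 1984.5.

1984.5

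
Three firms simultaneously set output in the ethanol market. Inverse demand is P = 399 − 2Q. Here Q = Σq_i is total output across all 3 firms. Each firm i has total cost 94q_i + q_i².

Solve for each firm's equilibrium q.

A representative firm's profit is π_i = q_i(399 − 2Q) − 94q_i − q_i², with Q = q_i + Σ_{j≠i} q_j.
First-order condition: 305 − 6q_i − 2Σ_{j≠i} q_j = 0.
With identical firms, set every q_j = q: then 305 − 6q − 4q = 0, i.e. q = 305/10 = 30.5.

30.5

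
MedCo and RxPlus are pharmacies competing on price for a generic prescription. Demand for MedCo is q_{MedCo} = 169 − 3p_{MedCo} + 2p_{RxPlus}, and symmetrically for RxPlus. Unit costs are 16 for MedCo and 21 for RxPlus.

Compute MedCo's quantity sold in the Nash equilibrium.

MedCo's profit: π = (p_{MedCo} − 16)(169 − 3p_{MedCo} + 2p_{RxPlus}).
∂π/∂p_{MedCo} = 217 − 6p_{MedCo} + 2p_{RxPlus} = 0 ⇒ p_{MedCo} = 217/6 + (1/3)p_{RxPlus}.
Similarly p_{RxPlus} = 116/3 + (1/3)p_{MedCo}.
Solving the two reaction functions simultaneously: (1 − (1/3)(1/3))p_{MedCo} = 217/6 + (1/3)·(116/3), so (8/9)p_{MedCo} = 883/18 and p_{MedCo} = 55.1875.
Then p_{RxPlus} = 116/3 + (1/3)·55.1875 = 57.0625.
q_{MedCo} = 169 − 3·55.1875 + 2·57.0625 = 117.5625.

117.5625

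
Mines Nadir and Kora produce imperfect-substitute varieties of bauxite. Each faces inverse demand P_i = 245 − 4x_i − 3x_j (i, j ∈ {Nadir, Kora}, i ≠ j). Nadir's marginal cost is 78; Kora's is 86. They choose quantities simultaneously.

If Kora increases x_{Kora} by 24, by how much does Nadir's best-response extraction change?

Mine Nadir's profit: π = x_{Nadir}(245 − 4x_{Nadir} − 3x_{Kora}) − 78x_{Nadir}.
∂π/∂x_{Nadir} = 167 − 8x_{Nadir} − 3x_{Kora} = 0 ⇒ x_{Nadir} = 20.875 − 0.375x_{Kora}.
The reaction-function slope is −0.375, so a 24-unit rise in x_{Kora} moves x_{Nadir} by −0.375 × 24 = −9. Nadir's best response falls — the actions are strategic substitutes.

-9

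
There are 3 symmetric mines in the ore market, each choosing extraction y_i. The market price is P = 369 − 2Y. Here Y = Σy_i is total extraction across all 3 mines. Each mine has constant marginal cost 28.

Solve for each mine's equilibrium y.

42.625

A representative mine's profit is π_i = y_i(369 − 2Y) − 28y_i, with Y = y_i + Σ_{j≠i} y_j.
First-order condition: 341 − 4y_i − 2Σ_{j≠i} y_j = 0.
With identical mines, set every y_j = y: then 341 − 4y − 4y = 0, i.e. y = 341/8 = 42.625.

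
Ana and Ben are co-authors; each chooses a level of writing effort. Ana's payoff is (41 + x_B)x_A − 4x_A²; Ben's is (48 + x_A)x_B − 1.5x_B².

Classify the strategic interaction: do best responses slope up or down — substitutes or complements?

strategic complements

Expanding Ana's payoff: 41x_A + x_Bx_A − 4x_A².
∂π/∂x_A = 41 + x_B − 8x_A = 0, so x_A = 5.125 + 0.125x_B.
The best-response slope dx_A/dx_B = 0.125 > 0: the reaction function is upward-sloping, so the choices are strategic complements.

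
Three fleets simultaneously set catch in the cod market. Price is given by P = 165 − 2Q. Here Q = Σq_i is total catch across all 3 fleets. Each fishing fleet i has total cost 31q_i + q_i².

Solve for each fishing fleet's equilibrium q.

13.4

A representative fishing fleet's profit is π_i = q_i(165 − 2Q) − 31q_i − q_i², with Q = q_i + Σ_{j≠i} q_j.
First-order condition: 134 − 6q_i − 2Σ_{j≠i} q_j = 0.
Imposing symmetry (q_j = q for all j) turns Σ_{j≠i} q_j into 2q, so 134 = 10q and q = 13.4.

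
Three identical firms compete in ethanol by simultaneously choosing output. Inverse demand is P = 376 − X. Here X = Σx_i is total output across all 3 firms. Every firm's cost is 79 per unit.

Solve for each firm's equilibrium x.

A representative firm's profit is π_i = x_i(376 − X) − 79x_i, with X = x_i + Σ_{j≠i} x_j.
First-order condition: 297 − 2x_i − Σ_{j≠i} x_j = 0.
With identical firms, set every x_j = x: then 297 − 2x − 2x = 0, i.e. x = 297/4 = 74.25.

74.25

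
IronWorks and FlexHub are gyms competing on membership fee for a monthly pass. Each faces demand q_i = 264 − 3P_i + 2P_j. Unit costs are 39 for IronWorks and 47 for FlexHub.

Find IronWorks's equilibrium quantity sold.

IronWorks's profit: π = (P_{IronWorks} − 39)(264 − 3P_{IronWorks} + 2P_{FlexHub}).
∂π/∂P_{IronWorks} = 381 − 6P_{IronWorks} + 2P_{FlexHub} = 0 ⇒ P_{IronWorks} = 63.5 + (1/3)P_{FlexHub}.
Similarly P_{FlexHub} = 67.5 + (1/3)P_{IronWorks}.
Plugging P_{FlexHub} into IronWorks's best response: P_{IronWorks} = 63.5 + (1/3)(67.5 + (1/3)P_{IronWorks}) ⇒ (8/9)P_{IronWorks} = 86, so P_{IronWorks} = 96.75.
Then P_{FlexHub} = 67.5 + (1/3)·96.75 = 99.75.
q_{IronWorks} = 264 − 3·96.75 + 2·99.75 = 173.25.

173.25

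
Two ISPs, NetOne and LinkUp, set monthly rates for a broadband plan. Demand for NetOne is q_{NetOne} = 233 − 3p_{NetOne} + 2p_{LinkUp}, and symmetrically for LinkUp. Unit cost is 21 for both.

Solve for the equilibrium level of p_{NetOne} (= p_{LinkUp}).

74

NetOne's profit: π = (p_{NetOne} − 21)(233 − 3p_{NetOne} + 2p_{LinkUp}).
∂π/∂p_{NetOne} = 296 − 6p_{NetOne} + 2p_{LinkUp} = 0 ⇒ p_{NetOne} = 148/3 + (1/3)p_{LinkUp}.
Setting p_{NetOne} = p_{LinkUp} in the reaction function: p_{NetOne} = 148/3 + (1/3)p_{NetOne}, so p_{NetOne} = (148/3) / (2/3) = 74.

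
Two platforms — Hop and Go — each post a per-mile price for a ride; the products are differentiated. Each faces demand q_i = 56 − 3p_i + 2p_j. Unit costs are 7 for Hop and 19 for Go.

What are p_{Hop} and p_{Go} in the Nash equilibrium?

Hop's profit: π = (p_{Hop} − 7)(56 − 3p_{Hop} + 2p_{Go}).
∂π/∂p_{Hop} = 77 − 6p_{Hop} + 2p_{Go} = 0 ⇒ p_{Hop} = 77/6 + (1/3)p_{Go}.
Similarly p_{Go} = 113/6 + (1/3)p_{Hop}.
Solving the two reaction functions simultaneously: (1 − (1/3)(1/3))p_{Hop} = 77/6 + (1/3)·(113/6), so (8/9)p_{Hop} = 172/9 and p_{Hop} = 21.5.
Then p_{Go} = 113/6 + (1/3)·21.5 = 26.

21.5, 26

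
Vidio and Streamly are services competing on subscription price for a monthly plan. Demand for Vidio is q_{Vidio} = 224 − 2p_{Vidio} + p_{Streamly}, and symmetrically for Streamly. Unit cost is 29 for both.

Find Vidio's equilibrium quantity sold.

Vidio's profit: π = (p_{Vidio} − 29)(224 − 2p_{Vidio} + p_{Streamly}).
∂π/∂p_{Vidio} = 282 − 4p_{Vidio} + p_{Streamly} = 0 ⇒ p_{Vidio} = 70.5 + 0.25p_{Streamly}.
Setting p_{Vidio} = p_{Streamly} in the reaction function: p_{Vidio} = 70.5 + 0.25p_{Vidio}, so p_{Vidio} = 70.5 / 0.75 = 94.
q_{Vidio} = 224 − 2·94 + 94 = 130.

130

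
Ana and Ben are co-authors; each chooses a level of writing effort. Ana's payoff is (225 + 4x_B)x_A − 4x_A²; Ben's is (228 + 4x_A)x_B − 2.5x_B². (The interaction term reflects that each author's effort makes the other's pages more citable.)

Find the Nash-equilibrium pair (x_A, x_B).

84.875, 113.5

Expanding Ana's payoff: 225x_A + 4x_Bx_A − 4x_A².
∂π/∂x_A = 225 + 4x_B − 8x_A = 0, so x_A = 28.125 + 0.5x_B.
Likewise for Ben: x_B = 45.6 + 0.8x_A.
Substituting the second reaction function into the first: x_A = 28.125 + 0.5(45.6 + 0.8x_A), which gives 0.6x_A = 50.925 ⇒ x_A = 84.875.
Then x_B = 45.6 + 0.8·84.875 = 113.5.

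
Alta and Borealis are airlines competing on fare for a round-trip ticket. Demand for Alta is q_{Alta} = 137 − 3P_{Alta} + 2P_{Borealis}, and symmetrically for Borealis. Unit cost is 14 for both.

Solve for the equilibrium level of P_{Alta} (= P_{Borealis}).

Alta's profit: π = (P_{Alta} − 14)(137 − 3P_{Alta} + 2P_{Borealis}).
∂π/∂P_{Alta} = 179 − 6P_{Alta} + 2P_{Borealis} = 0 ⇒ P_{Alta} = 179/6 + (1/3)P_{Borealis}.
The game is symmetric, so in equilibrium P_{Borealis} = P_{Alta}: the reaction function gives (2/3)P_{Alta} = 179/6, hence P_{Alta} = 44.75.

44.75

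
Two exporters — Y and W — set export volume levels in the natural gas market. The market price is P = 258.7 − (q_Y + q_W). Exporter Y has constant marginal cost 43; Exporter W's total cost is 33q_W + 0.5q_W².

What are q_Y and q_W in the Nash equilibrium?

84.28, 47.14

Exporter Y's profit: π = q_Y(258.7 − (q_Y + q_W)) − 43q_Y.
∂π/∂q_Y = 215.7 − 2q_Y − q_W = 0, so q_Y = 107.85 − 0.5q_W.
For W: ∂π/∂q_W = 225.7 − 3q_W − q_Y = 0 ⇒ q_W = 2257/30 − (1/3)q_Y.
Solving the two reaction functions simultaneously: (1 − (−0.5)(−1/3))q_Y = 107.85 − 0.5·(2257/30), so (5/6)q_Y = 2107/30 and q_Y = 84.28.
Then q_W = 2257/30 − (1/3)·84.28 = 47.14.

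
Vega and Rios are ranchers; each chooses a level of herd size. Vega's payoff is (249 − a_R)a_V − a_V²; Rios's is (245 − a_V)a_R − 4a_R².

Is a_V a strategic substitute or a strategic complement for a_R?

Expanding Vega's payoff: 249a_V − a_Ra_V − a_V².
∂π/∂a_V = 249 − a_R − 2a_V = 0, so a_V = 124.5 − 0.5a_R.
The best-response slope da_V/da_R = −0.5 < 0: the reaction function is downward-sloping, so the choices are strategic substitutes.

strategic substitutes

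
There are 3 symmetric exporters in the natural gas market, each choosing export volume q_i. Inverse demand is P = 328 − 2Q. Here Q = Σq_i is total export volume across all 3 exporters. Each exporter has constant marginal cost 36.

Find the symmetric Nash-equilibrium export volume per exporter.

A representative exporter's profit is π_i = q_i(328 − 2Q) − 36q_i, with Q = q_i + Σ_{j≠i} q_j.
First-order condition: 292 − 4q_i − 2Σ_{j≠i} q_j = 0.
With identical exporters, set every q_j = q: then 292 − 4q − 4q = 0, i.e. q = 292/8 = 36.5.

36.5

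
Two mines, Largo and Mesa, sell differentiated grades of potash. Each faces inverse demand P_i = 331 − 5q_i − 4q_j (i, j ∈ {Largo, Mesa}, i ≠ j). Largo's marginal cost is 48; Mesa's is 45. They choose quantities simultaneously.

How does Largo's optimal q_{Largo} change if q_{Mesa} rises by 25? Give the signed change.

Mine Largo's profit: π = q_{Largo}(331 − 5q_{Largo} − 4q_{Mesa}) − 48q_{Largo}.
∂π/∂q_{Largo} = 283 − 10q_{Largo} − 4q_{Mesa} = 0 ⇒ q_{Largo} = 28.3 − 0.4q_{Mesa}.
The reaction-function slope is −0.4, so a 25-unit rise in q_{Mesa} moves q_{Largo} by −0.4 × 25 = −10. Largo's best response falls — the actions are strategic substitutes.

-10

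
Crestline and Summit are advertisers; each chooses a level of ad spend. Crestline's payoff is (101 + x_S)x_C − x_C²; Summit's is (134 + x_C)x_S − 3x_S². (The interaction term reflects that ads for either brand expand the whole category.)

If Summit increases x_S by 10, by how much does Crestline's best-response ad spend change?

Expanding Crestline's payoff: 101x_C + x_Sx_C − x_C².
∂π/∂x_C = 101 + x_S − 2x_C = 0, so x_C = 50.5 + 0.5x_S.
The reaction-function slope is 0.5, so a 10-unit rise in x_S moves x_C by 0.5 × 10 = 5. Crestline's best response rises — the actions are strategic complements.

5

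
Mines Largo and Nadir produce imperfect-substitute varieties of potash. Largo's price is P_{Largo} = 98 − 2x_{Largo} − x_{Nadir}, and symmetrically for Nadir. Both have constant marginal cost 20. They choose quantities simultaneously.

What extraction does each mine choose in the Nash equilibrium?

15.6

Mine Largo's profit: π = x_{Largo}(98 − 2x_{Largo} − x_{Nadir}) − 20x_{Largo}.
∂π/∂x_{Largo} = 78 − 4x_{Largo} − x_{Nadir} = 0 ⇒ x_{Largo} = 19.5 − 0.25x_{Nadir}.
By symmetry x_{Nadir} = x_{Largo}; substituting into the reaction function, 1.25x_{Largo} = 19.5 and x_{Largo} = 15.6.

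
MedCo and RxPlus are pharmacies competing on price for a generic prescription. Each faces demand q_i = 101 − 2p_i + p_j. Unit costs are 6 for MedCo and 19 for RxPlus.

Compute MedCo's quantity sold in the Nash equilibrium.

MedCo's profit: π = (p_{MedCo} − 6)(101 − 2p_{MedCo} + p_{RxPlus}).
∂π/∂p_{MedCo} = 113 − 4p_{MedCo} + p_{RxPlus} = 0 ⇒ p_{MedCo} = 28.25 + 0.25p_{RxPlus}.
Similarly p_{RxPlus} = 34.75 + 0.25p_{MedCo}.
Substituting the second reaction function into the first: p_{MedCo} = 28.25 + 0.25(34.75 + 0.25p_{MedCo}), which gives 0.9375p_{MedCo} = 36.9375 ⇒ p_{MedCo} = 39.4.
Then p_{RxPlus} = 34.75 + 0.25·39.4 = 44.6.
q_{MedCo} = 101 − 2·39.4 + 44.6 = 66.8.

66.8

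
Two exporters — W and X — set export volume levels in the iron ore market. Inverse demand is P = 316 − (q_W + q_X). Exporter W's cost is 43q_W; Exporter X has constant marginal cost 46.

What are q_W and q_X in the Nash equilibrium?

Exporter W's profit: π = q_W(316 − (q_W + q_X)) − 43q_W.
∂π/∂q_W = 273 − 2q_W − q_X = 0, so q_W = 136.5 − 0.5q_X.
By the same steps for X: q_X = 135 − 0.5q_W.
Solving the two reaction functions simultaneously: (1 − (−0.5)(−0.5))q_W = 136.5 − 0.5·135, so 0.75q_W = 69 and q_W = 92.
Then q_X = 135 − 0.5·92 = 89.

92, 89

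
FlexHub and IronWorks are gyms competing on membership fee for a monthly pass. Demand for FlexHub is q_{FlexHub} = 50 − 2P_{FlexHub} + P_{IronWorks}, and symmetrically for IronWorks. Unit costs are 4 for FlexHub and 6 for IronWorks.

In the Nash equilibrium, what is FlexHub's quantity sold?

31.2

FlexHub's profit: π = (P_{FlexHub} − 4)(50 − 2P_{FlexHub} + P_{IronWorks}).
∂π/∂P_{FlexHub} = 58 − 4P_{FlexHub} + P_{IronWorks} = 0 ⇒ P_{FlexHub} = 14.5 + 0.25P_{IronWorks}.
Similarly P_{IronWorks} = 15.5 + 0.25P_{FlexHub}.
Plugging P_{IronWorks} into FlexHub's best response: P_{FlexHub} = 14.5 + 0.25(15.5 + 0.25P_{FlexHub}) ⇒ 0.9375P_{FlexHub} = 18.375, so P_{FlexHub} = 19.6.
Then P_{IronWorks} = 15.5 + 0.25·19.6 = 20.4.
q_{FlexHub} = 50 − 2·19.6 + 20.4 = 31.2.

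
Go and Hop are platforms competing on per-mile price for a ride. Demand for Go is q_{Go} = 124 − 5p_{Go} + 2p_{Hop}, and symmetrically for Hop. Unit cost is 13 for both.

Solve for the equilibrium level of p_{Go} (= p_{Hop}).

23.625

Go's profit: π = (p_{Go} − 13)(124 − 5p_{Go} + 2p_{Hop}).
∂π/∂p_{Go} = 189 − 10p_{Go} + 2p_{Hop} = 0 ⇒ p_{Go} = 18.9 + 0.2p_{Hop}.
The game is symmetric, so in equilibrium p_{Hop} = p_{Go}: the reaction function gives 0.8p_{Go} = 18.9, hence p_{Go} = 23.625.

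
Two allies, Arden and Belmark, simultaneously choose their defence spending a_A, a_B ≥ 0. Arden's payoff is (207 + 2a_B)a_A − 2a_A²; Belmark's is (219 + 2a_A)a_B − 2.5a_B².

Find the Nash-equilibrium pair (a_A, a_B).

Expanding Arden's payoff: 207a_A + 2a_Ba_A − 2a_A².
∂π/∂a_A = 207 + 2a_B − 4a_A = 0, so a_A = 51.75 + 0.5a_B.
Likewise for Belmark: a_B = 43.8 + 0.4a_A.
Solving the two reaction functions simultaneously: (1 − (0.5)(0.4))a_A = 51.75 + 0.5·43.8, so 0.8a_A = 73.65 and a_A = 92.0625.
Then a_B = 43.8 + 0.4·92.0625 = 80.625.

92.0625, 80.625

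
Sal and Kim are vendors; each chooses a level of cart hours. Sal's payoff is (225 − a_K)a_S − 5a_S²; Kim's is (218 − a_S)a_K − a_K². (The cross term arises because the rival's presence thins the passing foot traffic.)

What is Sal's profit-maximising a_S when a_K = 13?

21.2

Expanding Sal's payoff: 225a_S − a_Ka_S − 5a_S².
∂π/∂a_S = 225 − a_K − 10a_S = 0, so a_S = 22.5 − 0.1a_K.
At a_K = 13: a_S = 22.5 − 0.1·13 = 21.2.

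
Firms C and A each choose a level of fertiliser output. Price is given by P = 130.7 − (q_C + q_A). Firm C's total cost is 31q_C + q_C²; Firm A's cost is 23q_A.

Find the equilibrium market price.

Firm C's profit: π = q_C(130.7 − (q_C + q_A)) − 31q_C − q_C².
∂π/∂q_C = 99.7 − 4q_C − q_A = 0, so q_C = 24.925 − 0.25q_A.
For A: ∂π/∂q_A = 107.7 − 2q_A − q_C = 0 ⇒ q_A = 53.85 − 0.5q_C.
Plugging q_A into C's best response: q_C = 24.925 − 0.25(53.85 − 0.5q_C) ⇒ 0.875q_C = 11.4625, so q_C = 13.1.
Then q_A = 53.85 − 0.5·13.1 = 47.3.
Equilibrium price: P = 130.7 − 60.4 = 70.3.

70.3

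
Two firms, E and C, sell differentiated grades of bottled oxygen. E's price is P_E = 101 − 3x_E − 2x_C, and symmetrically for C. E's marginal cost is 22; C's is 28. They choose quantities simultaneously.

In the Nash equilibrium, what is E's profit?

Firm E's profit: π = x_E(101 − 3x_E − 2x_C) − 22x_E.
∂π/∂x_E = 79 − 6x_E − 2x_C = 0 ⇒ x_E = 79/6 − (1/3)x_C.
Similarly x_C = 73/6 − (1/3)x_E.
Substituting the second reaction function into the first: x_E = 79/6 − (1/3)(73/6 − (1/3)x_E), which gives (8/9)x_E = 82/9 ⇒ x_E = 10.25.
Then x_C = 73/6 − (1/3)·10.25 = 8.75.
P_E = 101 − 3·10.25 − 2·8.75 = 52.75.
Profit = (52.75 − 22)·10.25 = 315.1875.

315.1875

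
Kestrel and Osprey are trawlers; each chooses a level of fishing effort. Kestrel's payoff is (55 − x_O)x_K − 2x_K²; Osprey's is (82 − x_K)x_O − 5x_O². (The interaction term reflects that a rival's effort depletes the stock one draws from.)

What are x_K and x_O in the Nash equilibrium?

Expanding Kestrel's payoff: 55x_K − x_Ox_K − 2x_K².
∂π/∂x_K = 55 − x_O − 4x_K = 0, so x_K = 13.75 − 0.25x_O.
Likewise for Osprey: x_O = 8.2 − 0.1x_K.
Plugging x_O into Kestrel's best response: x_K = 13.75 − 0.25(8.2 − 0.1x_K) ⇒ 0.975x_K = 11.7, so x_K = 12.
Then x_O = 8.2 − 0.1·12 = 7.

12, 7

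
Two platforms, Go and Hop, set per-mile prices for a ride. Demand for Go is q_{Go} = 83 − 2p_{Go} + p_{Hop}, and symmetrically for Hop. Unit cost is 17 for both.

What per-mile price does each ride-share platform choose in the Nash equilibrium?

39

Go's profit: π = (p_{Go} − 17)(83 − 2p_{Go} + p_{Hop}).
∂π/∂p_{Go} = 117 − 4p_{Go} + p_{Hop} = 0 ⇒ p_{Go} = 29.25 + 0.25p_{Hop}.
By symmetry p_{Hop} = p_{Go}; substituting into the reaction function, 0.75p_{Go} = 29.25 and p_{Go} = 39.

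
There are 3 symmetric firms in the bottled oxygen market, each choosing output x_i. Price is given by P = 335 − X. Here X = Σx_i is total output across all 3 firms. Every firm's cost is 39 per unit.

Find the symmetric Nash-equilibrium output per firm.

74

A representative firm's profit is π_i = x_i(335 − X) − 39x_i, with X = x_i + Σ_{j≠i} x_j.
First-order condition: 296 − 2x_i − Σ_{j≠i} x_j = 0.
With identical firms, set every x_j = x: then 296 − 2x − 2x = 0, i.e. x = 296/4 = 74.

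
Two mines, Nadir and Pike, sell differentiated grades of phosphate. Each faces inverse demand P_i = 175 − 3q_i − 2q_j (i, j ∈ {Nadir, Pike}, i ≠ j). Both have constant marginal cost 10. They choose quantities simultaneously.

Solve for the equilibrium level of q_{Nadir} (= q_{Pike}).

Mine Nadir's profit: π = q_{Nadir}(175 − 3q_{Nadir} − 2q_{Pike}) − 10q_{Nadir}.
∂π/∂q_{Nadir} = 165 − 6q_{Nadir} − 2q_{Pike} = 0 ⇒ q_{Nadir} = 27.5 − (1/3)q_{Pike}.
By symmetry q_{Pike} = q_{Nadir}; substituting into the reaction function, (4/3)q_{Nadir} = 27.5 and q_{Nadir} = 20.625.

20.625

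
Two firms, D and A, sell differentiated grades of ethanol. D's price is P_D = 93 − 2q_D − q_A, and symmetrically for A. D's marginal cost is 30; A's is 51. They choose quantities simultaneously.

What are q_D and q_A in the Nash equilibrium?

14, 7

Firm D's profit: π = q_D(93 − 2q_D − q_A) − 30q_D.
∂π/∂q_D = 63 − 4q_D − q_A = 0 ⇒ q_D = 15.75 − 0.25q_A.
Similarly q_A = 10.5 − 0.25q_D.
Plugging q_A into D's best response: q_D = 15.75 − 0.25(10.5 − 0.25q_D) ⇒ 0.9375q_D = 13.125, so q_D = 14.
Then q_A = 10.5 − 0.25·14 = 7.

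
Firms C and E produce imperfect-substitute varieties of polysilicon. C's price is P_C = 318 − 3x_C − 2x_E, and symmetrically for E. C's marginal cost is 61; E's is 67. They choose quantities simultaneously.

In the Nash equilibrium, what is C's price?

Firm C's profit: π = x_C(318 − 3x_C − 2x_E) − 61x_C.
∂π/∂x_C = 257 − 6x_C − 2x_E = 0 ⇒ x_C = 257/6 − (1/3)x_E.
Similarly x_E = 251/6 − (1/3)x_C.
Solving the two reaction functions simultaneously: (1 − (−1/3)(−1/3))x_C = 257/6 − (1/3)·(251/6), so (8/9)x_C = 260/9 and x_C = 32.5.
Then x_E = 251/6 − (1/3)·32.5 = 31.
P_C = 318 − 3·32.5 − 2·31 = 158.5.

158.5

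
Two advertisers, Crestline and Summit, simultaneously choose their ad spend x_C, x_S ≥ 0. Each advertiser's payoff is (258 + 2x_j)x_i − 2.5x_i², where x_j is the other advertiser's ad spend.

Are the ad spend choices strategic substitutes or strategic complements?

Crestline's payoff is (258 + 2x_S)x_C − 2.5x_C².
∂π/∂x_C = 258 + 2x_S − 5x_C = 0, so x_C = 51.6 + 0.4x_S.
The best-response slope dx_C/dx_S = 0.4 > 0: the reaction function is upward-sloping, so the choices are strategic complements.

strategic complements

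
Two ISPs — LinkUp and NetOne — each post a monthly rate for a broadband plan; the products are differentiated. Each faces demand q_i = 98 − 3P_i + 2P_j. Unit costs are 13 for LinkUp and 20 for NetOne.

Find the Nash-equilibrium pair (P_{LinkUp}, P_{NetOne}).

LinkUp's profit: π = (P_{LinkUp} − 13)(98 − 3P_{LinkUp} + 2P_{NetOne}).
∂π/∂P_{LinkUp} = 137 − 6P_{LinkUp} + 2P_{NetOne} = 0 ⇒ P_{LinkUp} = 137/6 + (1/3)P_{NetOne}.
Similarly P_{NetOne} = 79/3 + (1/3)P_{LinkUp}.
Substituting the second reaction function into the first: P_{LinkUp} = 137/6 + (1/3)(79/3 + (1/3)P_{LinkUp}), which gives (8/9)P_{LinkUp} = 569/18 ⇒ P_{LinkUp} = 35.5625.
Then P_{NetOne} = 79/3 + (1/3)·35.5625 = 38.1875.

35.5625, 38.1875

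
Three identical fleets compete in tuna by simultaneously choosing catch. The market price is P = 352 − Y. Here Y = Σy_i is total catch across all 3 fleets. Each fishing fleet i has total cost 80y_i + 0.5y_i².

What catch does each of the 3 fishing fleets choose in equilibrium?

A representative fishing fleet's profit is π_i = y_i(352 − Y) − 80y_i − 0.5y_i², with Y = y_i + Σ_{j≠i} y_j.
First-order condition: 272 − 3y_i − Σ_{j≠i} y_j = 0.
Imposing symmetry (y_j = y for all j) turns Σ_{j≠i} y_j into 2y, so 272 = 5y and y = 54.4.

54.4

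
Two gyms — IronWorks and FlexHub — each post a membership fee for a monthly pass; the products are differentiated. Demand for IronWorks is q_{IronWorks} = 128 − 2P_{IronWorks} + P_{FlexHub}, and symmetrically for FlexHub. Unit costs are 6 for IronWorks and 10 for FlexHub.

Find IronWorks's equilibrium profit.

IronWorks's profit: π = (P_{IronWorks} − 6)(128 − 2P_{IronWorks} + P_{FlexHub}).
∂π/∂P_{IronWorks} = 140 − 4P_{IronWorks} + P_{FlexHub} = 0 ⇒ P_{IronWorks} = 35 + 0.25P_{FlexHub}.
Similarly P_{FlexHub} = 37 + 0.25P_{IronWorks}.
Solving the two reaction functions simultaneously: (1 − (0.25)(0.25))P_{IronWorks} = 35 + 0.25·37, so 0.9375P_{IronWorks} = 44.25 and P_{IronWorks} = 47.2.
Then P_{FlexHub} = 37 + 0.25·47.2 = 48.8.
q_{IronWorks} = 128 − 2·47.2 + 48.8 = 82.4.
Profit = (47.2 − 6)·82.4 = 3394.88.

3394.88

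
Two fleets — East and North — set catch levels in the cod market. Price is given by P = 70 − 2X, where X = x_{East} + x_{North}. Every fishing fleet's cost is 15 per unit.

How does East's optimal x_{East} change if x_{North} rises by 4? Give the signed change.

-2

Fishing fleet East's profit: π = x_{East}(70 − 2(x_{East} + x_{North})) − 15x_{East}.
∂π/∂x_{East} = 55 − 4x_{East} − 2x_{North} = 0, so x_{East} = 13.75 − 0.5x_{North}.
The reaction-function slope is −0.5, so a 4-unit rise in x_{North} moves x_{East} by −0.5 × 4 = −2. East's best response falls — the actions are strategic substitutes.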